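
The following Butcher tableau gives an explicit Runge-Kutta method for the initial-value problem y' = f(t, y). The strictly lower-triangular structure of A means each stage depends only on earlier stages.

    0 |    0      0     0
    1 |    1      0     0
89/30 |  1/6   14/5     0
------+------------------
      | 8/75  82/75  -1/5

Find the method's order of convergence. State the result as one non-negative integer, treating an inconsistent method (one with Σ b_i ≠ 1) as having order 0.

2

b = (8/75, 82/75, -1/5)
c = (0, 1, 89/30)
Ac = (0, 0, 14/5)
Σ b_i: 8/75·1 + 82/75·1 + (-1/5)·1 = 1 ✓
b·c: 82/75·1 + (-1/5)·89/30 = 1/2 ✓
b·c²: 82/75·1 + (-1/5)·7921/900 = -3001/4500 ≠ 1/3 ⇒ order 2.
b·Ac: (-1/5)·14/5 = -14/25 ≠ 1/6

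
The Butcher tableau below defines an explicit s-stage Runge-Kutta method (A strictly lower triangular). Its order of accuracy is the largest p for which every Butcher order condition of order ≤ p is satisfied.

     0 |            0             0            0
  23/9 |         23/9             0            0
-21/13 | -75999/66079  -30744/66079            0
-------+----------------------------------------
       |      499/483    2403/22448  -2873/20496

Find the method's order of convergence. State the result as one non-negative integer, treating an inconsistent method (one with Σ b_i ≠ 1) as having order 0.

b = (499/483, 2403/22448, -2873/20496)
c = (0, 23/9, -21/13)
Ac = (0, 0, -3416/2873)
Σ b_i: 499/483·1 + 2403/22448·1 + (-2873/20496)·1 = 1 ✓
b·c: 2403/22448·23/9 + (-2873/20496)·(-21/13) = 1/2 ✓
b·c²: 2403/22448·529/81 + (-2873/20496)·441/169 = 1/3 ✓
b·Ac: (-2873/20496)·(-3416/2873) = 1/6 ✓; 3 stages ⇒ order 3.

3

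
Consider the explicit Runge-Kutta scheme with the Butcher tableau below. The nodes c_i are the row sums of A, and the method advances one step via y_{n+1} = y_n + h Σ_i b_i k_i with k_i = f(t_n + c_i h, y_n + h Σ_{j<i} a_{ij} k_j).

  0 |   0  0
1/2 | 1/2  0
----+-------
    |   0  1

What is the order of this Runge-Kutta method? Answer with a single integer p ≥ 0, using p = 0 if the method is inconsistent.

2

b = (0, 1)
c = (0, 1/2)
Σ b_i: 1·1 = 1 ✓
b·c: 1·1/2 = 1/2 ✓; 2 stages ⇒ order 2.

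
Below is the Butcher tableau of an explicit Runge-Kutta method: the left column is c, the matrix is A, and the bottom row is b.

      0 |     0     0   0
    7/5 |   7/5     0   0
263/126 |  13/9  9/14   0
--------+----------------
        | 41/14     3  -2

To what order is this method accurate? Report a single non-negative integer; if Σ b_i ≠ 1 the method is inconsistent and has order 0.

b = (41/14, 3, -2)
c = (0, 7/5, 263/126)
Ac = (0, 0, 9/10)
Σ b_i: 41/14·1 + 3·1 + (-2)·1 = 55/14 ≠ 1 ⇒ order 0.

0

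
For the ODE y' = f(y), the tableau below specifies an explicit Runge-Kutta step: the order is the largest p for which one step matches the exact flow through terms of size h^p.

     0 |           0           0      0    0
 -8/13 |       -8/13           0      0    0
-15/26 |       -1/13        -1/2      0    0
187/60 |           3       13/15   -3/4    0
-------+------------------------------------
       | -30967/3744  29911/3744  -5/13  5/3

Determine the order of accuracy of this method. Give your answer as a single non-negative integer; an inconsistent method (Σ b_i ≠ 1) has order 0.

b = (-30967/3744, 29911/3744, -5/13, 5/3)
c = (0, -8/13, -15/26, 187/60)
Ac = (0, 0, 4/13, -157/1560)
Σ b_i: (-30967/3744)·1 + 29911/3744·1 + (-5/13)·1 + 5/3·1 = 1 ✓
b·c: 29911/3744·(-8/13) + (-5/13)·(-15/26) + 5/3·187/60 = 1/2 ✓
b·c²: 29911/3744·64/169 + (-5/13)·225/676 + 5/3·34969/3600 = 90576673/4745520 ≠ 1/3 ⇒ order 2.
b·Ac: (-5/13)·4/13 + 5/3·(-157/1560) = -3481/12168 ≠ 1/6

2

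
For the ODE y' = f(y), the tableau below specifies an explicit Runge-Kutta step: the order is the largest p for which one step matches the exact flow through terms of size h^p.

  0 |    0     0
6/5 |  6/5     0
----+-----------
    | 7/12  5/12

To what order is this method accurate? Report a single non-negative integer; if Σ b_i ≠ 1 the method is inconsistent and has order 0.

b = (7/12, 5/12)
c = (0, 6/5)
Σ b_i: 7/12·1 + 5/12·1 = 1 ✓
b·c: 5/12·6/5 = 1/2 ✓; 2 stages ⇒ order 2.

2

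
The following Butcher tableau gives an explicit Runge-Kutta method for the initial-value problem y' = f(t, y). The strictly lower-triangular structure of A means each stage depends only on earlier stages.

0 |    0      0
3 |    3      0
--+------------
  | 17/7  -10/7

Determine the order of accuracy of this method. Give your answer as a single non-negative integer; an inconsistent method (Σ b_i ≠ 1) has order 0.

b = (17/7, -10/7)
c = (0, 3)
Σ b_i: 17/7·1 + (-10/7)·1 = 1 ✓
b·c: (-10/7)·3 = -30/7 ≠ 1/2 ⇒ order 1.

1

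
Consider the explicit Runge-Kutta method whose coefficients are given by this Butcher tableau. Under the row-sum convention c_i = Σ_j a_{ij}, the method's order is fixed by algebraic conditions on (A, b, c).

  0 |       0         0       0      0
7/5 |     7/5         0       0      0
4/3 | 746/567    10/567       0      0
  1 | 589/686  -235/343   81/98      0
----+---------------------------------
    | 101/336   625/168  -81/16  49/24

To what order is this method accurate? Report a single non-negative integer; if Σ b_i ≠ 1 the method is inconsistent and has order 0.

b = (101/336, 625/168, -81/16, 49/24)
c = (0, 7/5, 4/3, 1)
Ac = (0, 0, 2/81, 1/7)
Σ b_i: 101/336·1 + 625/168·1 + (-81/16)·1 + 49/24·1 = 1 ✓
b·c: 625/168·7/5 + (-81/16)·4/3 + 49/24·1 = 1/2 ✓
b·c²: 625/168·49/25 + (-81/16)·16/9 + 49/24·1 = 1/3 ✓
b·Ac: (-81/16)·2/81 + 49/24·1/7 = 1/6 ✓
b·c³: 625/168·343/125 + (-81/16)·64/27 + 49/24·1 = 1/4 ✓
b·(c∘Ac): (-81/16)·8/243 + 49/24·1/7 = 1/8 ✓
b·Ac²: (-81/16)·14/405 + 49/24·31/245 = 1/12 ✓
b·A²c: 49/24·1/49 = 1/24 ✓; 4 stages ⇒ order 4.

4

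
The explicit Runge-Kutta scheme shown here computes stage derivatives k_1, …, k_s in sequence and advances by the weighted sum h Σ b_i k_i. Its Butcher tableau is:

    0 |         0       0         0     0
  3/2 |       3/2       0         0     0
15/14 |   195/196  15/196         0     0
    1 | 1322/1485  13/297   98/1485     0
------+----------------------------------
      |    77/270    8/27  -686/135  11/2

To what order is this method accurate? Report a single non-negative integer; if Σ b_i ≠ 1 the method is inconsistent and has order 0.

b = (77/270, 8/27, -686/135, 11/2)
c = (0, 3/2, 15/14, 1)
Ac = (0, 0, 45/392, 3/22)
Σ b_i: 77/270·1 + 8/27·1 + (-686/135)·1 + 11/2·1 = 1 ✓
b·c: 8/27·3/2 + (-686/135)·15/14 + 11/2·1 = 1/2 ✓
b·c²: 8/27·9/4 + (-686/135)·225/196 + 11/2·1 = 1/3 ✓
b·Ac: (-686/135)·45/392 + 11/2·3/22 = 1/6 ✓
b·c³: 8/27·27/8 + (-686/135)·3375/2744 + 11/2·1 = 1/4 ✓
b·(c∘Ac): (-686/135)·675/5488 + 11/2·3/22 = 1/8 ✓
b·Ac²: (-686/135)·135/784 + 11/2·23/132 = 1/12 ✓
b·A²c: 11/2·1/132 = 1/24 ✓; 4 stages ⇒ order 4.

4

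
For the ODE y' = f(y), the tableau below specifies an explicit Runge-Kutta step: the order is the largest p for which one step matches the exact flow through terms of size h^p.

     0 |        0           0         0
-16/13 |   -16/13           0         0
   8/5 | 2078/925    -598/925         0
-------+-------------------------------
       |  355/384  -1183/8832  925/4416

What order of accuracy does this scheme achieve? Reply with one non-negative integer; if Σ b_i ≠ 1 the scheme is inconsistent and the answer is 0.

3

b = (355/384, -1183/8832, 925/4416)
c = (0, -16/13, 8/5)
Ac = (0, 0, 736/925)
Σ b_i: 355/384·1 + (-1183/8832)·1 + 925/4416·1 = 1 ✓
b·c: (-1183/8832)·(-16/13) + 925/4416·8/5 = 1/2 ✓
b·c²: (-1183/8832)·256/169 + 925/4416·64/25 = 1/3 ✓
b·Ac: 925/4416·736/925 = 1/6 ✓; 3 stages ⇒ order 3.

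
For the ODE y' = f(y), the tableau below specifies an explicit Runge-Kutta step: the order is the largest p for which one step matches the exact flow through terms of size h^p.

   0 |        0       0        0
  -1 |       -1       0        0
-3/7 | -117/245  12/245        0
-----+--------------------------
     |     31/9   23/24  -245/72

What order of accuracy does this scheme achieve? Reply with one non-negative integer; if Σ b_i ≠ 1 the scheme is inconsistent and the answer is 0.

b = (31/9, 23/24, -245/72)
c = (0, -1, -3/7)
Ac = (0, 0, -12/245)
Σ b_i: 31/9·1 + 23/24·1 + (-245/72)·1 = 1 ✓
b·c: 23/24·(-1) + (-245/72)·(-3/7) = 1/2 ✓
b·c²: 23/24·1 + (-245/72)·9/49 = 1/3 ✓
b·Ac: (-245/72)·(-12/245) = 1/6 ✓; 3 stages ⇒ order 3.

3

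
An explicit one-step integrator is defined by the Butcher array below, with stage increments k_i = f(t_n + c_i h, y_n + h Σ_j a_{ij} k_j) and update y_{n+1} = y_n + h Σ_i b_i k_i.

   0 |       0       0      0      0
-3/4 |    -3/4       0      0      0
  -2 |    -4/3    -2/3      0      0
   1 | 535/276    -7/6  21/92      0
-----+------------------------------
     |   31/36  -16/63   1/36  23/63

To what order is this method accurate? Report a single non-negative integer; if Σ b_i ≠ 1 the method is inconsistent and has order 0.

4

b = (31/36, -16/63, 1/36, 23/63)
c = (0, -3/4, -2, 1)
Ac = (0, 0, 1/2, 77/184)
Σ b_i: 31/36·1 + (-16/63)·1 + 1/36·1 + 23/63·1 = 1 ✓
b·c: (-16/63)·(-3/4) + 1/36·(-2) + 23/63·1 = 1/2 ✓
b·c²: (-16/63)·9/16 + 1/36·4 + 23/63·1 = 1/3 ✓
b·Ac: 1/36·1/2 + 23/63·77/184 = 1/6 ✓
b·c³: (-16/63)·(-27/64) + 1/36·(-8) + 23/63·1 = 1/4 ✓
b·(c∘Ac): 1/36·(-1) + 23/63·77/184 = 1/8 ✓
b·Ac²: 1/36·(-3/8) + 23/63·189/736 = 1/12 ✓
b·A²c: 23/63·21/184 = 1/24 ✓; 4 stages ⇒ order 4.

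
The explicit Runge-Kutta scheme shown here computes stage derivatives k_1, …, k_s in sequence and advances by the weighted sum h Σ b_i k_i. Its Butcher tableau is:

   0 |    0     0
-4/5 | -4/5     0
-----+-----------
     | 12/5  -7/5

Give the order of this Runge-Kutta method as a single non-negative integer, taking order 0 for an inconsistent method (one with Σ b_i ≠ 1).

b = (12/5, -7/5)
c = (0, -4/5)
Σ b_i: 12/5·1 + (-7/5)·1 = 1 ✓
b·c: (-7/5)·(-4/5) = 28/25 ≠ 1/2 ⇒ order 1.

1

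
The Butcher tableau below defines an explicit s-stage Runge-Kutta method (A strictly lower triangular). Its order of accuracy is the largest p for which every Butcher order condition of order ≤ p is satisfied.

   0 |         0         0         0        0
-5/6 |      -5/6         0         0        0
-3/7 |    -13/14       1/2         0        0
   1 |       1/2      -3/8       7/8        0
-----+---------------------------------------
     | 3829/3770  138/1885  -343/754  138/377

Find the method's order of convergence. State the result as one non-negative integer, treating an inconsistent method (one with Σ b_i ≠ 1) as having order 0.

b = (3829/3770, 138/1885, -343/754, 138/377)
c = (0, -5/6, -3/7, 1)
Ac = (0, 0, -5/12, -1/16)
Σ b_i: 3829/3770·1 + 138/1885·1 + (-343/754)·1 + 138/377·1 = 1 ✓
b·c: 138/1885·(-5/6) + (-343/754)·(-3/7) + 138/377·1 = 1/2 ✓
b·c²: 138/1885·25/36 + (-343/754)·9/49 + 138/377·1 = 1/3 ✓
b·Ac: (-343/754)·(-5/12) + 138/377·(-1/16) = 1/6 ✓
b·c³: 138/1885·(-125/216) + (-343/754)·(-27/343) + 138/377·1 = 4879/13572 ≠ 1/4 ⇒ order 3.
b·(c∘Ac): (-343/754)·5/28 + 138/377·(-1/16) = -157/1508 ≠ 1/8
b·Ac²: (-343/754)·25/72 + 138/377·(-67/672) = -36947/190008 ≠ 1/12
b·A²c: 138/377·(-35/96) = -805/6032 ≠ 1/24

3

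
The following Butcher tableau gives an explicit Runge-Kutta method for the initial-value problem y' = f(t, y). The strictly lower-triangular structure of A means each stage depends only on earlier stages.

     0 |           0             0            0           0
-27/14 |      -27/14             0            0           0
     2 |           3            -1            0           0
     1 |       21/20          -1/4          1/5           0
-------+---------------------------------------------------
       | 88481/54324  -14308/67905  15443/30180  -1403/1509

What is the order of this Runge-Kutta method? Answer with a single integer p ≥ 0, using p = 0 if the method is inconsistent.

3

b = (88481/54324, -14308/67905, 15443/30180, -1403/1509)
c = (0, -27/14, 2, 1)
Ac = (0, 0, 27/14, 247/280)
Σ b_i: 88481/54324·1 + (-14308/67905)·1 + 15443/30180·1 + (-1403/1509)·1 = 1 ✓
b·c: (-14308/67905)·(-27/14) + 15443/30180·2 + (-1403/1509)·1 = 1/2 ✓
b·c²: (-14308/67905)·729/196 + 15443/30180·4 + (-1403/1509)·1 = 1/3 ✓
b·Ac: 15443/30180·27/14 + (-1403/1509)·247/280 = 1/6 ✓
b·c³: (-14308/67905)·(-19683/2744) + 15443/30180·8 + (-1403/1509)·1 = 32923/7042 ≠ 1/4 ⇒ order 3.
b·(c∘Ac): 15443/30180·27/7 + (-1403/1509)·247/280 = 487381/422520 ≠ 1/8
b·Ac²: 15443/30180·(-729/196) + (-1403/1509)·(-509/3920) = -10759/6036 ≠ 1/12
b·A²c: (-1403/1509)·27/70 = -12627/35210 ≠ 1/24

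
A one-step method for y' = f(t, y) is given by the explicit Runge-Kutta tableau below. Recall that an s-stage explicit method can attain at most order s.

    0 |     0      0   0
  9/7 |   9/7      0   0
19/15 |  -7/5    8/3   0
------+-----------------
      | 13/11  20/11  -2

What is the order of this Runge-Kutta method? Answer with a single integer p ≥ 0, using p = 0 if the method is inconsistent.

1

b = (13/11, 20/11, -2)
c = (0, 9/7, 19/15)
Ac = (0, 0, 24/7)
Σ b_i: 13/11·1 + 20/11·1 + (-2)·1 = 1 ✓
b·c: 20/11·9/7 + (-2)·19/15 = -226/1155 ≠ 1/2 ⇒ order 1.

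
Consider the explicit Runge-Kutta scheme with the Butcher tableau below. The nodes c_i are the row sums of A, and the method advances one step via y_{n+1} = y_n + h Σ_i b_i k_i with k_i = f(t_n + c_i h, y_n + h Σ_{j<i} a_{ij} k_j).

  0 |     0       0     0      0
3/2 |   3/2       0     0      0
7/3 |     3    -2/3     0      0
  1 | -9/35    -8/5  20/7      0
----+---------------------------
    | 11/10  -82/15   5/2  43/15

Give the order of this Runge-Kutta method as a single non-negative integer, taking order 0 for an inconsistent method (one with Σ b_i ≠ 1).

b = (11/10, -82/15, 5/2, 43/15)
c = (0, 3/2, 7/3, 1)
Ac = (0, 0, -1, 64/15)
Σ b_i: 11/10·1 + (-82/15)·1 + 5/2·1 + 43/15·1 = 1 ✓
b·c: (-82/15)·3/2 + 5/2·7/3 + 43/15·1 = 1/2 ✓
b·c²: (-82/15)·9/4 + 5/2·49/9 + 43/15·1 = 188/45 ≠ 1/3 ⇒ order 2.
b·Ac: 5/2·(-1) + 43/15·64/15 = 4379/450 ≠ 1/6

2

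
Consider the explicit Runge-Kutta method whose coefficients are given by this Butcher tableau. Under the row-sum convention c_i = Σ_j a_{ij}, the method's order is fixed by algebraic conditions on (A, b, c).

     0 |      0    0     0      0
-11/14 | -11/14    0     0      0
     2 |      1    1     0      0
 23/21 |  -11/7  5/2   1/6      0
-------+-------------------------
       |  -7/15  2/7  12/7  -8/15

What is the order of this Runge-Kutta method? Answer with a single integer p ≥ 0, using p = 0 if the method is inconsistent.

1

b = (-7/15, 2/7, 12/7, -8/15)
c = (0, -11/14, 2, 23/21)
Ac = (0, 0, -11/14, -137/84)
Σ b_i: (-7/15)·1 + 2/7·1 + 12/7·1 + (-8/15)·1 = 1 ✓
b·c: 2/7·(-11/14) + 12/7·2 + (-8/15)·23/21 = 5777/2205 ≠ 1/2 ⇒ order 1.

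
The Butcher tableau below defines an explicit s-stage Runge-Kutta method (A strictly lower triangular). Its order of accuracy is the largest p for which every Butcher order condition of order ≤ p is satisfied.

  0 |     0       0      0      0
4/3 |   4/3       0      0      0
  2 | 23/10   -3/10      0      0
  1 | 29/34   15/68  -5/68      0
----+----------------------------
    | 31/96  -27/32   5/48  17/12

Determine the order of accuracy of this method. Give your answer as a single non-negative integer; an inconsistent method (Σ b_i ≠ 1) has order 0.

4

b = (31/96, -27/32, 5/48, 17/12)
c = (0, 4/3, 2, 1)
Ac = (0, 0, -2/5, 5/34)
Σ b_i: 31/96·1 + (-27/32)·1 + 5/48·1 + 17/12·1 = 1 ✓
b·c: (-27/32)·4/3 + 5/48·2 + 17/12·1 = 1/2 ✓
b·c²: (-27/32)·16/9 + 5/48·4 + 17/12·1 = 1/3 ✓
b·Ac: 5/48·(-2/5) + 17/12·5/34 = 1/6 ✓
b·c³: (-27/32)·64/27 + 5/48·8 + 17/12·1 = 1/4 ✓
b·(c∘Ac): 5/48·(-4/5) + 17/12·5/34 = 1/8 ✓
b·Ac²: 5/48·(-8/15) + 17/12·5/51 = 1/12 ✓
b·A²c: 17/12·1/34 = 1/24 ✓; 4 stages ⇒ order 4.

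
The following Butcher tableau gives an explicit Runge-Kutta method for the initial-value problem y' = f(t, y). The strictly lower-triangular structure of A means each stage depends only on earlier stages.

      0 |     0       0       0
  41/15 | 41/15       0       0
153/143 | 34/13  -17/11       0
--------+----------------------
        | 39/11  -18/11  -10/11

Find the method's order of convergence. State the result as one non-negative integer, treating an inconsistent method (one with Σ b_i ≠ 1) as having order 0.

b = (39/11, -18/11, -10/11)
c = (0, 41/15, 153/143)
Ac = (0, 0, -697/165)
Σ b_i: 39/11·1 + (-18/11)·1 + (-10/11)·1 = 1 ✓
b·c: (-18/11)·41/15 + (-10/11)·153/143 = -42828/7865 ≠ 1/2 ⇒ order 1.

1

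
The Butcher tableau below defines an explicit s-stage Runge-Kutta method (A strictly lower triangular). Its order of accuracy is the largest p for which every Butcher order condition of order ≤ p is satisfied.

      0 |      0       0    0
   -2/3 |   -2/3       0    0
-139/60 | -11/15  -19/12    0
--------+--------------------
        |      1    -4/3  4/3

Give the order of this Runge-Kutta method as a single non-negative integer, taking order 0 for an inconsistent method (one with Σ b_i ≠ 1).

1

b = (1, -4/3, 4/3)
c = (0, -2/3, -139/60)
Ac = (0, 0, 19/18)
Σ b_i: 1·1 + (-4/3)·1 + 4/3·1 = 1 ✓
b·c: (-4/3)·(-2/3) + 4/3·(-139/60) = -11/5 ≠ 1/2 ⇒ order 1.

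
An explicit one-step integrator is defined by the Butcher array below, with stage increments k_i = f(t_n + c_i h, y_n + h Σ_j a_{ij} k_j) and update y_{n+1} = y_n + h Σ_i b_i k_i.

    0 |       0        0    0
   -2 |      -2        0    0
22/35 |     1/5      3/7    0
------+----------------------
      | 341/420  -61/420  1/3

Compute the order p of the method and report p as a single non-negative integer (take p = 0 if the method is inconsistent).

b = (341/420, -61/420, 1/3)
c = (0, -2, 22/35)
Ac = (0, 0, -6/7)
Σ b_i: 341/420·1 + (-61/420)·1 + 1/3·1 = 1 ✓
b·c: (-61/420)·(-2) + 1/3·22/35 = 1/2 ✓
b·c²: (-61/420)·4 + 1/3·484/1225 = -1651/3675 ≠ 1/3 ⇒ order 2.
b·Ac: 1/3·(-6/7) = -2/7 ≠ 1/6

2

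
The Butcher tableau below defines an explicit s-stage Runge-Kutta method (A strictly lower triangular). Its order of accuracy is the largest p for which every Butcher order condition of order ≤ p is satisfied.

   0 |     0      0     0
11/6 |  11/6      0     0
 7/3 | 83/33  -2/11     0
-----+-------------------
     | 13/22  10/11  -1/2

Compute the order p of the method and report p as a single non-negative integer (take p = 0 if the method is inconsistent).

3

b = (13/22, 10/11, -1/2)
c = (0, 11/6, 7/3)
Ac = (0, 0, -1/3)
Σ b_i: 13/22·1 + 10/11·1 + (-1/2)·1 = 1 ✓
b·c: 10/11·11/6 + (-1/2)·7/3 = 1/2 ✓
b·c²: 10/11·121/36 + (-1/2)·49/9 = 1/3 ✓
b·Ac: (-1/2)·(-1/3) = 1/6 ✓; 3 stages ⇒ order 3.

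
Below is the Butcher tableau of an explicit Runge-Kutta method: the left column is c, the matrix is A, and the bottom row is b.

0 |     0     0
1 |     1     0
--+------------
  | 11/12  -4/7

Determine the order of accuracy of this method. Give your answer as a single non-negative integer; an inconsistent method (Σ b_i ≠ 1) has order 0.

0

b = (11/12, -4/7)
c = (0, 1)
Σ b_i: 11/12·1 + (-4/7)·1 = 29/84 ≠ 1 ⇒ order 0.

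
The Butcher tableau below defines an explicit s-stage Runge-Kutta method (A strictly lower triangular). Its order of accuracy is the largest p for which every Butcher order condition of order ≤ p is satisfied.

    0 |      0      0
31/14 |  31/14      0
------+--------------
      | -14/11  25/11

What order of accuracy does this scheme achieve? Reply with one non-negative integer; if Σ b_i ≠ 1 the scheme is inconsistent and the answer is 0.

b = (-14/11, 25/11)
c = (0, 31/14)
Σ b_i: (-14/11)·1 + 25/11·1 = 1 ✓
b·c: 25/11·31/14 = 775/154 ≠ 1/2 ⇒ order 1.

1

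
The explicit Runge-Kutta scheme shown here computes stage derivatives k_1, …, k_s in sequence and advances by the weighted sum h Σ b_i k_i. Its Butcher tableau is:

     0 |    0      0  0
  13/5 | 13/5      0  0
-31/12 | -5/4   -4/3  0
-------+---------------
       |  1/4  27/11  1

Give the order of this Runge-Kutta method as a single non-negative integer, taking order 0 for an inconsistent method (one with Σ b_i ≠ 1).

b = (1/4, 27/11, 1)
c = (0, 13/5, -31/12)
Ac = (0, 0, -52/15)
Σ b_i: 1/4·1 + 27/11·1 + 1·1 = 163/44 ≠ 1 ⇒ order 0.

0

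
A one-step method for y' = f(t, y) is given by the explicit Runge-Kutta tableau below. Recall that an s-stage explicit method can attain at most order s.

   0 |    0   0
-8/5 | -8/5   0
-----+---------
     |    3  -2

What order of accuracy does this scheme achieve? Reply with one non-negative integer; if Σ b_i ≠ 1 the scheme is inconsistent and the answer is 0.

b = (3, -2)
c = (0, -8/5)
Σ b_i: 3·1 + (-2)·1 = 1 ✓
b·c: (-2)·(-8/5) = 16/5 ≠ 1/2 ⇒ order 1.

1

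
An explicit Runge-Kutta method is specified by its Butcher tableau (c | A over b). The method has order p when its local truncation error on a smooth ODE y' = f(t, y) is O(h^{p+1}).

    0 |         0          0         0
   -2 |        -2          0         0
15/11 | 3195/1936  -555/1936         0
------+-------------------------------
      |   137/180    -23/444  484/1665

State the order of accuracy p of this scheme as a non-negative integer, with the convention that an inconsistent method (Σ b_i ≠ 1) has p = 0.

b = (137/180, -23/444, 484/1665)
c = (0, -2, 15/11)
Ac = (0, 0, 555/968)
Σ b_i: 137/180·1 + (-23/444)·1 + 484/1665·1 = 1 ✓
b·c: (-23/444)·(-2) + 484/1665·15/11 = 1/2 ✓
b·c²: (-23/444)·4 + 484/1665·225/121 = 1/3 ✓
b·Ac: 484/1665·555/968 = 1/6 ✓; 3 stages ⇒ order 3.

3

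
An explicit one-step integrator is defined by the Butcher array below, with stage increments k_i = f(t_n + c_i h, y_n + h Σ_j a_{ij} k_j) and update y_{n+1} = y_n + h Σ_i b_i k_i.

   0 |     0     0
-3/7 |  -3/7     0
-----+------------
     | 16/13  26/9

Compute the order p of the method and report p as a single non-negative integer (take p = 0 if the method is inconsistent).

0

b = (16/13, 26/9)
c = (0, -3/7)
Σ b_i: 16/13·1 + 26/9·1 = 482/117 ≠ 1 ⇒ order 0.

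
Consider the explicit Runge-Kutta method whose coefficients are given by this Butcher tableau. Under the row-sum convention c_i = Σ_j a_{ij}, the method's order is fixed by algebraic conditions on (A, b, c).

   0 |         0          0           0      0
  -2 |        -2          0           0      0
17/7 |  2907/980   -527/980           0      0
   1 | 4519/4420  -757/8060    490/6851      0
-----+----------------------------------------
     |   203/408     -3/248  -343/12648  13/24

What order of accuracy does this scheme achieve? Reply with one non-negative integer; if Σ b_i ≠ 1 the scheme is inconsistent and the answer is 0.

4

b = (203/408, -3/248, -343/12648, 13/24)
c = (0, -2, 17/7, 1)
Ac = (0, 0, 527/490, 47/130)
Σ b_i: 203/408·1 + (-3/248)·1 + (-343/12648)·1 + 13/24·1 = 1 ✓
b·c: (-3/248)·(-2) + (-343/12648)·17/7 + 13/24·1 = 1/2 ✓
b·c²: (-3/248)·4 + (-343/12648)·289/49 + 13/24·1 = 1/3 ✓
b·Ac: (-343/12648)·527/490 + 13/24·47/130 = 1/6 ✓
b·c³: (-3/248)·(-8) + (-343/12648)·4913/343 + 13/24·1 = 1/4 ✓
b·(c∘Ac): (-343/12648)·8959/3430 + 13/24·47/130 = 1/8 ✓
b·Ac²: (-343/12648)·(-527/245) + 13/24·3/65 = 1/12 ✓
b·A²c: 13/24·1/13 = 1/24 ✓; 4 stages ⇒ order 4.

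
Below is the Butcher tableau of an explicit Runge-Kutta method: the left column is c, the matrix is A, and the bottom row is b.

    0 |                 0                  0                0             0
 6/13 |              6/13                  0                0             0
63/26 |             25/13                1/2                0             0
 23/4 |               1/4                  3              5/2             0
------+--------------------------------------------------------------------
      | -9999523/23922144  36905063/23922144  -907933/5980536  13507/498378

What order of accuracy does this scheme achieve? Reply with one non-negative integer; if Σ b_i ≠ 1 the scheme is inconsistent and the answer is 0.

3

b = (-9999523/23922144, 36905063/23922144, -907933/5980536, 13507/498378)
c = (0, 6/13, 63/26, 23/4)
Ac = (0, 0, 3/13, 387/52)
Σ b_i: (-9999523/23922144)·1 + 36905063/23922144·1 + (-907933/5980536)·1 + 13507/498378·1 = 1 ✓
b·c: 36905063/23922144·6/13 + (-907933/5980536)·63/26 + 13507/498378·23/4 = 1/2 ✓
b·c²: 36905063/23922144·36/169 + (-907933/5980536)·3969/676 + 13507/498378·529/16 = 1/3 ✓
b·Ac: (-907933/5980536)·3/13 + 13507/498378·387/52 = 1/6 ✓
b·c³: 36905063/23922144·216/2197 + (-907933/5980536)·250047/17576 + 13507/498378·12167/64 = 16948638131/5390456448 ≠ 1/4 ⇒ order 3.
b·(c∘Ac): (-907933/5980536)·189/338 + 13507/498378·8901/208 = 37141947/34554208 ≠ 1/8
b·Ac²: (-907933/5980536)·18/169 + 13507/498378·1593/104 = 6892853/17277104 ≠ 1/12
b·A²c: 13507/498378·15/26 = 5195/332252 ≠ 1/24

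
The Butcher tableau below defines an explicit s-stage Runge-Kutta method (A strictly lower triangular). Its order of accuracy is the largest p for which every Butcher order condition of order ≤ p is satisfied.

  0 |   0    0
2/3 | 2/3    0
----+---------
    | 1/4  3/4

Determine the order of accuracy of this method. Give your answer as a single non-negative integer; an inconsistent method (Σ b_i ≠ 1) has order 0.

b = (1/4, 3/4)
c = (0, 2/3)
Σ b_i: 1/4·1 + 3/4·1 = 1 ✓
b·c: 3/4·2/3 = 1/2 ✓; 2 stages ⇒ order 2.

2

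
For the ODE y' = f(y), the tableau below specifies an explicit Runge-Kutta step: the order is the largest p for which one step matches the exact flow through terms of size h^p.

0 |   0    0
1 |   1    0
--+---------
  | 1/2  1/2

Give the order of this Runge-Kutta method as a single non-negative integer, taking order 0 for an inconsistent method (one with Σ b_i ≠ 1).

b = (1/2, 1/2)
c = (0, 1)
Σ b_i: 1/2·1 + 1/2·1 = 1 ✓
b·c: 1/2·1 = 1/2 ✓; 2 stages ⇒ order 2.

2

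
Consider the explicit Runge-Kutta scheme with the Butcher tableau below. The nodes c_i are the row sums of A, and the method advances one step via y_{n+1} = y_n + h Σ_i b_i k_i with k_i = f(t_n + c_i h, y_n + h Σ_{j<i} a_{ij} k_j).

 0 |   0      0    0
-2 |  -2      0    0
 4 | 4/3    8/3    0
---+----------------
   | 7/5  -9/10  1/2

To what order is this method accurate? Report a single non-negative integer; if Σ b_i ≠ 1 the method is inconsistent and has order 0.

b = (7/5, -9/10, 1/2)
c = (0, -2, 4)
Ac = (0, 0, -16/3)
Σ b_i: 7/5·1 + (-9/10)·1 + 1/2·1 = 1 ✓
b·c: (-9/10)·(-2) + 1/2·4 = 19/5 ≠ 1/2 ⇒ order 1.

1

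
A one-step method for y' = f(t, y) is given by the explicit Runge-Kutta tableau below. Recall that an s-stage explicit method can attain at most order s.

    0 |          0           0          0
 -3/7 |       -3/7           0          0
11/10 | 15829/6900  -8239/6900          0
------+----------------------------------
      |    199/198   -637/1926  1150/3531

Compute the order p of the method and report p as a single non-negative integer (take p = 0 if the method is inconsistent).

b = (199/198, -637/1926, 1150/3531)
c = (0, -3/7, 11/10)
Ac = (0, 0, 1177/2300)
Σ b_i: 199/198·1 + (-637/1926)·1 + 1150/3531·1 = 1 ✓
b·c: (-637/1926)·(-3/7) + 1150/3531·11/10 = 1/2 ✓
b·c²: (-637/1926)·9/49 + 1150/3531·121/100 = 1/3 ✓
b·Ac: 1150/3531·1177/2300 = 1/6 ✓; 3 stages ⇒ order 3.

3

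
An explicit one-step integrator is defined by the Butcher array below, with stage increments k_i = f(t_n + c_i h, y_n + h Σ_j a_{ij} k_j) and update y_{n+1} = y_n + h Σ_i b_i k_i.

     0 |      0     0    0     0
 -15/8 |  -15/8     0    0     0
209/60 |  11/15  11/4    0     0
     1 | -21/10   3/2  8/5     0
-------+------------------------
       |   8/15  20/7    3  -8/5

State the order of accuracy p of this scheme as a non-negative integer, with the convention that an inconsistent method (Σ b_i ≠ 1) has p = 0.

b = (8/15, 20/7, 3, -8/5)
c = (0, -15/8, 209/60, 1)
Ac = (0, 0, -165/32, 3313/1200)
Σ b_i: 8/15·1 + 20/7·1 + 3·1 + (-8/5)·1 = 503/105 ≠ 1 ⇒ order 0.

0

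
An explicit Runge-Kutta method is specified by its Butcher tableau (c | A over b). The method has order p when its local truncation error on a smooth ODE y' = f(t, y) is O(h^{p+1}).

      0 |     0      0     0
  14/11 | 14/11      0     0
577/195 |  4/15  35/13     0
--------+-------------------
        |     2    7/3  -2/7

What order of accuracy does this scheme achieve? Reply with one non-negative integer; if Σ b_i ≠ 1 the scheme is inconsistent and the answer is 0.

b = (2, 7/3, -2/7)
c = (0, 14/11, 577/195)
Ac = (0, 0, 490/143)
Σ b_i: 2·1 + 7/3·1 + (-2/7)·1 = 85/21 ≠ 1 ⇒ order 0.

0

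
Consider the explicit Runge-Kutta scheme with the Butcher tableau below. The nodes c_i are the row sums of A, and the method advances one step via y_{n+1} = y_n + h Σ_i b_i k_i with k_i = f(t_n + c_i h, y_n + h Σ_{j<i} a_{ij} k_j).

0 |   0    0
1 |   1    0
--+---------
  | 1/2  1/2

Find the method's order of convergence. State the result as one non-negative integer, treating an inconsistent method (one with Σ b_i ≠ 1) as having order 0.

b = (1/2, 1/2)
c = (0, 1)
Σ b_i: 1/2·1 + 1/2·1 = 1 ✓
b·c: 1/2·1 = 1/2 ✓; 2 stages ⇒ order 2.

2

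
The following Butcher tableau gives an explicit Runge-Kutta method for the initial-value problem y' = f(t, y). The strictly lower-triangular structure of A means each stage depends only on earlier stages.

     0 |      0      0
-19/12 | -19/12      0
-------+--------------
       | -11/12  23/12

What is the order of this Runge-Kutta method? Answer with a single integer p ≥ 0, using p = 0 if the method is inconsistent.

1

b = (-11/12, 23/12)
c = (0, -19/12)
Σ b_i: (-11/12)·1 + 23/12·1 = 1 ✓
b·c: 23/12·(-19/12) = -437/144 ≠ 1/2 ⇒ order 1.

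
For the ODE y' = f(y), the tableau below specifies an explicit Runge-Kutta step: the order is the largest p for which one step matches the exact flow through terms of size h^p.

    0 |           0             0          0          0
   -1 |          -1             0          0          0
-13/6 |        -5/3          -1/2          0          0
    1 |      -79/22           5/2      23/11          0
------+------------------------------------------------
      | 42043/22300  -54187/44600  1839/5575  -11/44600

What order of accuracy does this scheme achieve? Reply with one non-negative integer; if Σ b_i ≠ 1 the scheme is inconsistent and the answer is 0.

3

b = (42043/22300, -54187/44600, 1839/5575, -11/44600)
c = (0, -1, -13/6, 1)
Ac = (0, 0, 1/2, -232/33)
Σ b_i: 42043/22300·1 + (-54187/44600)·1 + 1839/5575·1 + (-11/44600)·1 = 1 ✓
b·c: (-54187/44600)·(-1) + 1839/5575·(-13/6) + (-11/44600)·1 = 1/2 ✓
b·c²: (-54187/44600)·1 + 1839/5575·169/36 + (-11/44600)·1 = 1/3 ✓
b·Ac: 1839/5575·1/2 + (-11/44600)·(-232/33) = 1/6 ✓
b·c³: (-54187/44600)·(-1) + 1839/5575·(-2197/216) + (-11/44600)·1 = -859177/401400 ≠ 1/4 ⇒ order 3.
b·(c∘Ac): 1839/5575·(-13/12) + (-11/44600)·(-232/33) = -23791/66900 ≠ 1/8
b·Ac²: 1839/5575·(-1/2) + (-11/44600)·4877/396 = -269693/1605600 ≠ 1/12
b·A²c: (-11/44600)·23/22 = -23/89200 ≠ 1/24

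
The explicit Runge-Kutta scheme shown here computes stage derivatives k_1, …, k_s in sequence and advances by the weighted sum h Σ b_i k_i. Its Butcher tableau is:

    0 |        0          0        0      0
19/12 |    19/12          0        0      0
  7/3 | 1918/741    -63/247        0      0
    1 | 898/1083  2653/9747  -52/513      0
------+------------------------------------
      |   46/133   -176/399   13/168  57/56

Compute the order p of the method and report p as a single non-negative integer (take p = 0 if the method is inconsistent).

b = (46/133, -176/399, 13/168, 57/56)
c = (0, 19/12, 7/3, 1)
Ac = (0, 0, -21/52, 7/36)
Σ b_i: 46/133·1 + (-176/399)·1 + 13/168·1 + 57/56·1 = 1 ✓
b·c: (-176/399)·19/12 + 13/168·7/3 + 57/56·1 = 1/2 ✓
b·c²: (-176/399)·361/144 + 13/168·49/9 + 57/56·1 = 1/3 ✓
b·Ac: 13/168·(-21/52) + 57/56·7/36 = 1/6 ✓
b·c³: (-176/399)·6859/1728 + 13/168·343/27 + 57/56·1 = 1/4 ✓
b·(c∘Ac): 13/168·(-49/52) + 57/56·7/36 = 1/8 ✓
b·Ac²: 13/168·(-133/208) + 57/56·119/912 = 1/12 ✓
b·A²c: 57/56·7/171 = 1/24 ✓; 4 stages ⇒ order 4.

4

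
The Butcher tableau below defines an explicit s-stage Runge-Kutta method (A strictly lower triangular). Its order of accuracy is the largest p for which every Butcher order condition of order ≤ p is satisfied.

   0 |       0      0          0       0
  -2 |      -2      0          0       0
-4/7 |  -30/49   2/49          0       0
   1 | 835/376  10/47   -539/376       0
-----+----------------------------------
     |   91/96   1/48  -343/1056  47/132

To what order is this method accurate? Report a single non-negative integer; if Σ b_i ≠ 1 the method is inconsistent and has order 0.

b = (91/96, 1/48, -343/1056, 47/132)
c = (0, -2, -4/7, 1)
Ac = (0, 0, -4/49, 37/94)
Σ b_i: 91/96·1 + 1/48·1 + (-343/1056)·1 + 47/132·1 = 1 ✓
b·c: 1/48·(-2) + (-343/1056)·(-4/7) + 47/132·1 = 1/2 ✓
b·c²: 1/48·4 + (-343/1056)·16/49 + 47/132·1 = 1/3 ✓
b·Ac: (-343/1056)·(-4/49) + 47/132·37/94 = 1/6 ✓
b·c³: 1/48·(-8) + (-343/1056)·(-64/343) + 47/132·1 = 1/4 ✓
b·(c∘Ac): (-343/1056)·16/343 + 47/132·37/94 = 1/8 ✓
b·Ac²: (-343/1056)·8/49 + 47/132·18/47 = 1/12 ✓
b·A²c: 47/132·11/94 = 1/24 ✓; 4 stages ⇒ order 4.

4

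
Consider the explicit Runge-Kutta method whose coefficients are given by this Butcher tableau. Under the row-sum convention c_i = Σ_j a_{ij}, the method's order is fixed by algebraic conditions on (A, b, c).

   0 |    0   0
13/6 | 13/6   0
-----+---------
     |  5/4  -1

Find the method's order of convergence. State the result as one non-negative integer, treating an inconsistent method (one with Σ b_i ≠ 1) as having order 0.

b = (5/4, -1)
c = (0, 13/6)
Σ b_i: 5/4·1 + (-1)·1 = 1/4 ≠ 1 ⇒ order 0.

0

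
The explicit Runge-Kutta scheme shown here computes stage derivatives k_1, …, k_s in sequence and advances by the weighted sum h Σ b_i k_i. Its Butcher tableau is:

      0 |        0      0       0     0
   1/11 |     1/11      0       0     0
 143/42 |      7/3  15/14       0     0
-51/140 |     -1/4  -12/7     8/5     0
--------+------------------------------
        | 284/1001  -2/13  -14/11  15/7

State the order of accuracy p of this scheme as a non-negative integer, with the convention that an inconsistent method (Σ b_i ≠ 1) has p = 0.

b = (284/1001, -2/13, -14/11, 15/7)
c = (0, 1/11, 143/42, -51/140)
Ac = (0, 0, 15/154, 6112/1155)
Σ b_i: 284/1001·1 + (-2/13)·1 + (-14/11)·1 + 15/7·1 = 1 ✓
b·c: (-2/13)·1/11 + (-14/11)·143/42 + 15/7·(-51/140) = -431177/84084 ≠ 1/2 ⇒ order 1.

1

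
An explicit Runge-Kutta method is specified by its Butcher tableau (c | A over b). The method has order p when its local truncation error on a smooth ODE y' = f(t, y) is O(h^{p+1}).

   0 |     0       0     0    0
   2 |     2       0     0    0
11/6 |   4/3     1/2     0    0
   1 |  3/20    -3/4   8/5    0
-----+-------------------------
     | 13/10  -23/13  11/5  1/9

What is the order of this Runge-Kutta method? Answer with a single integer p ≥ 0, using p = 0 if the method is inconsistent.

0

b = (13/10, -23/13, 11/5, 1/9)
c = (0, 2, 11/6, 1)
Ac = (0, 0, 1, 43/30)
Σ b_i: 13/10·1 + (-23/13)·1 + 11/5·1 + 1/9·1 = 431/234 ≠ 1 ⇒ order 0.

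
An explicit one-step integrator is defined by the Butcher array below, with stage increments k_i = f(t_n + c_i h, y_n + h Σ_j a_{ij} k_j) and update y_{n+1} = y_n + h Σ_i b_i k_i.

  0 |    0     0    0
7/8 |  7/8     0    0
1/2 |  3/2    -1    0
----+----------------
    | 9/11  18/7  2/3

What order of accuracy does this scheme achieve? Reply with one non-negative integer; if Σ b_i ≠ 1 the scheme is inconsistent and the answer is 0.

b = (9/11, 18/7, 2/3)
c = (0, 7/8, 1/2)
Ac = (0, 0, -7/8)
Σ b_i: 9/11·1 + 18/7·1 + 2/3·1 = 937/231 ≠ 1 ⇒ order 0.

0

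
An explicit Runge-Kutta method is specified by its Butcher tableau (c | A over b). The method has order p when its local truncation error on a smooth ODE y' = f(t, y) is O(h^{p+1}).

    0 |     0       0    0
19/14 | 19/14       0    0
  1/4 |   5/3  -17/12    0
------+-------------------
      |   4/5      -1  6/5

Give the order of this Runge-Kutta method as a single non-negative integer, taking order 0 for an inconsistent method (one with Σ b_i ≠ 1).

1

b = (4/5, -1, 6/5)
c = (0, 19/14, 1/4)
Ac = (0, 0, -323/168)
Σ b_i: 4/5·1 + (-1)·1 + 6/5·1 = 1 ✓
b·c: (-1)·19/14 + 6/5·1/4 = -37/35 ≠ 1/2 ⇒ order 1.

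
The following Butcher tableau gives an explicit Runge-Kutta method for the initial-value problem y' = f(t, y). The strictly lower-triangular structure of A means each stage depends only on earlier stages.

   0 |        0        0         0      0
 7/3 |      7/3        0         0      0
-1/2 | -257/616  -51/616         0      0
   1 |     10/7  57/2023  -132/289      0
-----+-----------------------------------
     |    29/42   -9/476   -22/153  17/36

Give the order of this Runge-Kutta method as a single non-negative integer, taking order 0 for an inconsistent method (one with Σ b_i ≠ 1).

b = (29/42, -9/476, -22/153, 17/36)
c = (0, 7/3, -1/2, 1)
Ac = (0, 0, -17/88, 5/17)
Σ b_i: 29/42·1 + (-9/476)·1 + (-22/153)·1 + 17/36·1 = 1 ✓
b·c: (-9/476)·7/3 + (-22/153)·(-1/2) + 17/36·1 = 1/2 ✓
b·c²: (-9/476)·49/9 + (-22/153)·1/4 + 17/36·1 = 1/3 ✓
b·Ac: (-22/153)·(-17/88) + 17/36·5/17 = 1/6 ✓
b·c³: (-9/476)·343/27 + (-22/153)·(-1/8) + 17/36·1 = 1/4 ✓
b·(c∘Ac): (-22/153)·17/176 + 17/36·5/17 = 1/8 ✓
b·Ac²: (-22/153)·(-119/264) + 17/36·2/51 = 1/12 ✓
b·A²c: 17/36·3/34 = 1/24 ✓; 4 stages ⇒ order 4.

4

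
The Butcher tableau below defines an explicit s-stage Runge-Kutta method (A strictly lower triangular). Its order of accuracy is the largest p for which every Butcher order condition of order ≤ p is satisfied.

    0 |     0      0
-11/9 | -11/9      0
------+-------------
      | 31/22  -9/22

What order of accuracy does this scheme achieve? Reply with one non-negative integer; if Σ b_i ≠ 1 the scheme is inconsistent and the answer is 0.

b = (31/22, -9/22)
c = (0, -11/9)
Σ b_i: 31/22·1 + (-9/22)·1 = 1 ✓
b·c: (-9/22)·(-11/9) = 1/2 ✓; 2 stages ⇒ order 2.

2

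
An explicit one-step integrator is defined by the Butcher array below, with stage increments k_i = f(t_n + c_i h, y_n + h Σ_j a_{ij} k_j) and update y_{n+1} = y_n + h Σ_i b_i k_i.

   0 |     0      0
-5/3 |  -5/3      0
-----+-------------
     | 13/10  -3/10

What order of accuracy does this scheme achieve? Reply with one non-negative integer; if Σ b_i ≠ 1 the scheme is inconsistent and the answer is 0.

2

b = (13/10, -3/10)
c = (0, -5/3)
Σ b_i: 13/10·1 + (-3/10)·1 = 1 ✓
b·c: (-3/10)·(-5/3) = 1/2 ✓; 2 stages ⇒ order 2.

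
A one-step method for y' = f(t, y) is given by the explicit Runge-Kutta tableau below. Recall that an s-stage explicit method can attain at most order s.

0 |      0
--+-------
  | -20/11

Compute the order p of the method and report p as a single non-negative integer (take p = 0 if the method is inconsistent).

b = (-20/11)
c = (0)
Σ b_i: (-20/11)·1 = -20/11 ≠ 1 ⇒ order 0.

0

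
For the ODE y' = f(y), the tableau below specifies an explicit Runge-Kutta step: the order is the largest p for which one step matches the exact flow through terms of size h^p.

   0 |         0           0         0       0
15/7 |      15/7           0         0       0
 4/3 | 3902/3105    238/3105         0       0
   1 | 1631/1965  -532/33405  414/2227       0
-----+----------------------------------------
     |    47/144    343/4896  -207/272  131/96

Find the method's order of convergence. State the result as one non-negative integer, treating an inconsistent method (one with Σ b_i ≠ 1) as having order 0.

4

b = (47/144, 343/4896, -207/272, 131/96)
c = (0, 15/7, 4/3, 1)
Ac = (0, 0, 34/207, 28/131)
Σ b_i: 47/144·1 + 343/4896·1 + (-207/272)·1 + 131/96·1 = 1 ✓
b·c: 343/4896·15/7 + (-207/272)·4/3 + 131/96·1 = 1/2 ✓
b·c²: 343/4896·225/49 + (-207/272)·16/9 + 131/96·1 = 1/3 ✓
b·Ac: (-207/272)·34/207 + 131/96·28/131 = 1/6 ✓
b·c³: 343/4896·3375/343 + (-207/272)·64/27 + 131/96·1 = 1/4 ✓
b·(c∘Ac): (-207/272)·136/621 + 131/96·28/131 = 1/8 ✓
b·Ac²: (-207/272)·170/483 + 131/96·236/917 = 1/12 ✓
b·A²c: 131/96·4/131 = 1/24 ✓; 4 stages ⇒ order 4.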